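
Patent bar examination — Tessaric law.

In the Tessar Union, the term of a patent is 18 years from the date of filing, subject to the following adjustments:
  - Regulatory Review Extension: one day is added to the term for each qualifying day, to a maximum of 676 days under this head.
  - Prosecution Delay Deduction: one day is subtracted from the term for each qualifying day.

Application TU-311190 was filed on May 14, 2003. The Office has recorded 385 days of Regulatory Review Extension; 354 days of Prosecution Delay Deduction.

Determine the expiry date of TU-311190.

Base term: filing date + 18 years → 14 May 2021.
Regulatory Review Extension: 385 days (within the 676-day cap) → +385 days → 3 June 2022.
Prosecution Delay Deduction: −354 days → 14 June 2021.

2021-06-14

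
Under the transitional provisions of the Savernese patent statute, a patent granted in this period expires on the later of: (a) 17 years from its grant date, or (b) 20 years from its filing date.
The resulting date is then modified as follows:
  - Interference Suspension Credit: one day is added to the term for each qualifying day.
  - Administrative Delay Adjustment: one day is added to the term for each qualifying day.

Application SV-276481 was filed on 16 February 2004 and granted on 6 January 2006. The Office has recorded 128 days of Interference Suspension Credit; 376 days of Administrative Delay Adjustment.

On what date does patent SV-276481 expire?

(a) grant + 17 years → 6 January 2023.
(b) filing + 20 years → 16 February 2024.
Later of the two: 16 February 2024.
Interference Suspension Credit: +128 days → 23 June 2024.
Administrative Delay Adjustment: +376 days → 4 July 2025.

July 4, 2025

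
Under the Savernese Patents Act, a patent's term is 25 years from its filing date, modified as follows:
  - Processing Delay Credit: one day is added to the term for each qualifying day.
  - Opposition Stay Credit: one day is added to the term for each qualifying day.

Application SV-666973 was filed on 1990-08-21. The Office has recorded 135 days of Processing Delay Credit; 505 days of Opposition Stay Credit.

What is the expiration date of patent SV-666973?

Base term: filing date + 25 years → 21 August 2015.
Processing Delay Credit: +135 days → 3 January 2016.
Opposition Stay Credit: +505 days → 22 May 2017.

May 22, 2017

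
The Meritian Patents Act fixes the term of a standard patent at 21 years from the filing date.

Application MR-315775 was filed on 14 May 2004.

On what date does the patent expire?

2025-05-14

Filing date + 21 years → 14 May 2025.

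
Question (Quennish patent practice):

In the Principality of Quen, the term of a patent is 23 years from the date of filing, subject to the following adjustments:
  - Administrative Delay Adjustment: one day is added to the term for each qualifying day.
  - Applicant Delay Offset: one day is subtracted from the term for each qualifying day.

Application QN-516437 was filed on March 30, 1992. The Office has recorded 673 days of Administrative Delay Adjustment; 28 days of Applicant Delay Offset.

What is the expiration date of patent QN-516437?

2017-01-03

Base term: filing date + 23 years → 30 March 2015.
Administrative Delay Adjustment: +673 days → 31 January 2017.
Applicant Delay Offset: −28 days → 3 January 2017.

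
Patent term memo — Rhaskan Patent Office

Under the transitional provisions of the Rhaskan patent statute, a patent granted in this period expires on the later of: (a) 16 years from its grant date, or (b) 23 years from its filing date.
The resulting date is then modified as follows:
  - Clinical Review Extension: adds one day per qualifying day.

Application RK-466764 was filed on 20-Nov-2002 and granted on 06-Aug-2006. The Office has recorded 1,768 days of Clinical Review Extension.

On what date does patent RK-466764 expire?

(a) grant + 16 years → 6 August 2022.
(b) filing + 23 years → 20 November 2025.
Later of the two: 20 November 2025.
Clinical Review Extension: +1768 days → 23 September 2030.

2030-09-23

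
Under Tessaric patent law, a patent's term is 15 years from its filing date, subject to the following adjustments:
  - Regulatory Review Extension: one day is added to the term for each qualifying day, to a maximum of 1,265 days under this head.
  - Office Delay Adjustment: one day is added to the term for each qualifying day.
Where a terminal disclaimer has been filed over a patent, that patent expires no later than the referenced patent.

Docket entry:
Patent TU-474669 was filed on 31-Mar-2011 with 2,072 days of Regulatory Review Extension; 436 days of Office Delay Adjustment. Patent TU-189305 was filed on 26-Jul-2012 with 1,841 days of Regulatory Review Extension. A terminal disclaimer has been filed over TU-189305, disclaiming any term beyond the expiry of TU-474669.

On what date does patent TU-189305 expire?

Natural term of TU-189305:
  Base: filing + 15 years → 26 July 2027.
  Regulatory Review Extension: 1841 days claimed exceeds the 1265-day cap, so +1265 days → 11 January 2031.
Expiry of referenced patent TU-474669:
  Base: filing + 15 years → 31 March 2026.
  Regulatory Review Extension: 2072 days claimed exceeds the 1265-day cap, so +1265 days → 16 September 2029.
  Office Delay Adjustment: +436 days → 26 November 2030.
Terminal disclaimer: TU-189305 expires on the earlier of 11 January 2031 and 26 November 2030.

November 26, 2030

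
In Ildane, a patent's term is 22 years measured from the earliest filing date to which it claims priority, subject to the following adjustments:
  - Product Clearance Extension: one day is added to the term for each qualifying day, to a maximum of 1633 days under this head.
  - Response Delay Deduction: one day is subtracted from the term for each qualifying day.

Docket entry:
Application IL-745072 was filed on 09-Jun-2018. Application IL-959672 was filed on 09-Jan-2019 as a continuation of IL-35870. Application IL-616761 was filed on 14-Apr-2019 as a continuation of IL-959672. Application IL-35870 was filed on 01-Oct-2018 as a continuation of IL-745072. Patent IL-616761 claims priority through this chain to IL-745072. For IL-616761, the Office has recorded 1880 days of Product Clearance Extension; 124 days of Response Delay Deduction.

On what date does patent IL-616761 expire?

Earliest priority filing: 9 June 2018.
Base term: 9 June 2018 + 22 years → 9 June 2040.
Product Clearance Extension: 1880 days claimed exceeds the 1633-day cap, so +1633 days → 28 November 2044.
Response Delay Deduction: −124 days → 27 July 2044.

2044-07-27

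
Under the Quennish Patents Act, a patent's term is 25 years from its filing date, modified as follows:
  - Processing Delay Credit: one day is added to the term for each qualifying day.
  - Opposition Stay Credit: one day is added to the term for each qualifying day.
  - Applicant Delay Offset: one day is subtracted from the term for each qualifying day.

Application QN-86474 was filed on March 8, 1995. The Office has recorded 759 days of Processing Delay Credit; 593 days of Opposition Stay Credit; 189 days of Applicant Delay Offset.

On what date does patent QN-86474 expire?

Base term: filing date + 25 years → 8 March 2020.
Processing Delay Credit: +759 days → 6 April 2022.
Opposition Stay Credit: +593 days → 20 November 2023.
Applicant Delay Offset: −189 days → 15 May 2023.

2023-05-15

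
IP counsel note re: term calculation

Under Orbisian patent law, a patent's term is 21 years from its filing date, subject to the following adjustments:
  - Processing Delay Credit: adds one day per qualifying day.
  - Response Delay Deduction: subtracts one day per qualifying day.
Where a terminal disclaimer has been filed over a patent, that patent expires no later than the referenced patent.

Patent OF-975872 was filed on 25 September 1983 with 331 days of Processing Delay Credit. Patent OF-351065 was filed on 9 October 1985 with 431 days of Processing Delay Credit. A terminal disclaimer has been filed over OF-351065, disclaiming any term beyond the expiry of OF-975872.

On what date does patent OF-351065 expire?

2005-08-22

Natural term of OF-351065:
  Base: filing + 21 years → 9 October 2006.
  Processing Delay Credit: +431 days → 14 December 2007.
Expiry of referenced patent OF-975872:
  Base: filing + 21 years → 25 September 2004.
  Processing Delay Credit: +331 days → 22 August 2005.
Terminal disclaimer: OF-351065 expires on the earlier of 14 December 2007 and 22 August 2005.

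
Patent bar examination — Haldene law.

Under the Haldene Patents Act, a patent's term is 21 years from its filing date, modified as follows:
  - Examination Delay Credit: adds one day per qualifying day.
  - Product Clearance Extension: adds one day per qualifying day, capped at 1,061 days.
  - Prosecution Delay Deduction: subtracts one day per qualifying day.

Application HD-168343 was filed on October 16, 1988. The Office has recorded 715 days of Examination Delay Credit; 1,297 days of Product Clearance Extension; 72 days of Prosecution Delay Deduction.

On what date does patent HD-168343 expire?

June 16, 2014

Base term: filing date + 21 years → 16 October 2009.
Examination Delay Credit: +715 days → 1 October 2011.
Product Clearance Extension: 1297 days claimed exceeds the 1061-day cap, so +1061 days → 27 August 2014.
Prosecution Delay Deduction: −72 days → 16 June 2014.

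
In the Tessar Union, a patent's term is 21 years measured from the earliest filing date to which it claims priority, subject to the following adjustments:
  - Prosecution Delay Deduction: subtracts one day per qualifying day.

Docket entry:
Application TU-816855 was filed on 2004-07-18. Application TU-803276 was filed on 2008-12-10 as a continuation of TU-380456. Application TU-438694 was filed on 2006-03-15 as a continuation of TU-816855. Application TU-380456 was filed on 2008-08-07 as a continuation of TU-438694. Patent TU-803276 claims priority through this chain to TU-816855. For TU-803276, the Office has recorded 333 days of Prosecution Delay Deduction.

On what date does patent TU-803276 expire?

Earliest priority filing: 18 July 2004.
Base term: 18 July 2004 + 21 years → 18 July 2025.
Prosecution Delay Deduction: −333 days → 19 August 2024.

2024-08-19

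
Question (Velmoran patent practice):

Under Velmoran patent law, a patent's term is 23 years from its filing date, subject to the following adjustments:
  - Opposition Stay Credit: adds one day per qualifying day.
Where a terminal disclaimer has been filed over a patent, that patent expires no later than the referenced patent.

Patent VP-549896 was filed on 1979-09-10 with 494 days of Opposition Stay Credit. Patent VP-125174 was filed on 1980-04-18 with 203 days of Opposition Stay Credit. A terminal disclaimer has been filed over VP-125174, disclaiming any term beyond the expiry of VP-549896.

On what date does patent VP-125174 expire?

Natural term of VP-125174:
  Base: filing + 23 years → 18 April 2003.
  Opposition Stay Credit: +203 days → 7 November 2003.
Expiry of referenced patent VP-549896:
  Base: filing + 23 years → 10 September 2002.
  Opposition Stay Credit: +494 days → 17 January 2004.
Terminal disclaimer: VP-125174 expires on the earlier of 7 November 2003 and 17 January 2004.

2003-11-07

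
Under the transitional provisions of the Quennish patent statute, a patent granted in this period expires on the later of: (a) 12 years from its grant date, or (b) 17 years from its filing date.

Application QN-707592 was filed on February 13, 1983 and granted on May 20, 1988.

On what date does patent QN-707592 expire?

May 20, 2000

(a) grant + 12 years → 20 May 2000.
(b) filing + 17 years → 13 February 2000.
Later of the two: 20 May 2000.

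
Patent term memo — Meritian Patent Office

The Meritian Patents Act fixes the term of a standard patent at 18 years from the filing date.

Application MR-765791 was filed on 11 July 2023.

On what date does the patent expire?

July 11, 2041

Filing date + 18 years → 11 July 2041.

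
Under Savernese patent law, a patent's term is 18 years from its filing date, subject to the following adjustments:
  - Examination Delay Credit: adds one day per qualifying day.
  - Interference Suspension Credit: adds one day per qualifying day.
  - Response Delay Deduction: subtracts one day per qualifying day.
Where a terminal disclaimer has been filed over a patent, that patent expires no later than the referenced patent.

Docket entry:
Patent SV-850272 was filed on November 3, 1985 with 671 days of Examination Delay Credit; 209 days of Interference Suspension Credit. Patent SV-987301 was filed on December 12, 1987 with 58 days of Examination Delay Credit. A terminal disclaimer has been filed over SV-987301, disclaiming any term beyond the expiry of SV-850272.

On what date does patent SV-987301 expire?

February 8, 2006

Natural term of SV-987301:
  Base: filing + 18 years → 12 December 2005.
  Examination Delay Credit: +58 days → 8 February 2006.
Expiry of referenced patent SV-850272:
  Base: filing + 18 years → 3 November 2003.
  Examination Delay Credit: +671 days → 4 September 2005.
  Interference Suspension Credit: +209 days → 1 April 2006.
Terminal disclaimer: SV-987301 expires on the earlier of 8 February 2006 and 1 April 2006.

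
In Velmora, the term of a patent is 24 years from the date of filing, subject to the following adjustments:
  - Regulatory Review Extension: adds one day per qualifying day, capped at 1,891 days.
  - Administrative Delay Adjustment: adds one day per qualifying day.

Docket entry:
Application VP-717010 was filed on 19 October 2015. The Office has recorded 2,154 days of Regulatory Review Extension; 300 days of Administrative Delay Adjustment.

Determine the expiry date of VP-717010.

2045-10-18

Base term: filing date + 24 years → 19 October 2039.
Regulatory Review Extension: 2154 days claimed exceeds the 1891-day cap, so +1891 days → 22 December 2044.
Administrative Delay Adjustment: +300 days → 18 October 2045.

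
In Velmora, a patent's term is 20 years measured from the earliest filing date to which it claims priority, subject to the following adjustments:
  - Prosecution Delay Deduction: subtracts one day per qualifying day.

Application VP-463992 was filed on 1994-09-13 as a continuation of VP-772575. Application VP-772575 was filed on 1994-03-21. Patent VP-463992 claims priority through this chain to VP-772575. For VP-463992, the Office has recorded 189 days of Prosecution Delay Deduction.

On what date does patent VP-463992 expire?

September 13, 2013

Earliest priority filing: 21 March 1994.
Base term: 21 March 1994 + 20 years → 21 March 2014.
Prosecution Delay Deduction: −189 days → 13 September 2013.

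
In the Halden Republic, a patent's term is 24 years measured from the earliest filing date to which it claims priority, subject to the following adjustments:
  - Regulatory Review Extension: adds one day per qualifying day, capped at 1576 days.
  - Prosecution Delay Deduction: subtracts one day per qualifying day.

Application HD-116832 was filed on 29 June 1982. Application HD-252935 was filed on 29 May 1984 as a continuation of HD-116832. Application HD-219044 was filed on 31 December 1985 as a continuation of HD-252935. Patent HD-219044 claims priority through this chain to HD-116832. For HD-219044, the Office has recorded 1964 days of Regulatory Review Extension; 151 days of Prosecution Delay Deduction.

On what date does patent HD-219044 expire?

May 24, 2010

Earliest priority filing: 29 June 1982.
Base term: 29 June 1982 + 24 years → 29 June 2006.
Regulatory Review Extension: 1964 days claimed exceeds the 1576-day cap, so +1576 days → 22 October 2010.
Prosecution Delay Deduction: −151 days → 24 May 2010.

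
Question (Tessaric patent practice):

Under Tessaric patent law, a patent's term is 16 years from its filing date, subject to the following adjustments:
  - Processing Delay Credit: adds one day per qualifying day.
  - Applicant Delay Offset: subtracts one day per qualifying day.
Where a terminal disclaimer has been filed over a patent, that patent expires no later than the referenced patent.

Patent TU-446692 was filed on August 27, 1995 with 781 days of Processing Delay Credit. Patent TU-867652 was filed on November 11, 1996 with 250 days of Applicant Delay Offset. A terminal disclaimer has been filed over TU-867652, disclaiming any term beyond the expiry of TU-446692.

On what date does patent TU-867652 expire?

Natural term of TU-867652:
  Base: filing + 16 years → 11 November 2012.
  Applicant Delay Offset: −250 days → 6 March 2012.
Expiry of referenced patent TU-446692:
  Base: filing + 16 years → 27 August 2011.
  Processing Delay Credit: +781 days → 16 October 2013.
Terminal disclaimer: TU-867652 expires on the earlier of 6 March 2012 and 16 October 2013.

March 6, 2012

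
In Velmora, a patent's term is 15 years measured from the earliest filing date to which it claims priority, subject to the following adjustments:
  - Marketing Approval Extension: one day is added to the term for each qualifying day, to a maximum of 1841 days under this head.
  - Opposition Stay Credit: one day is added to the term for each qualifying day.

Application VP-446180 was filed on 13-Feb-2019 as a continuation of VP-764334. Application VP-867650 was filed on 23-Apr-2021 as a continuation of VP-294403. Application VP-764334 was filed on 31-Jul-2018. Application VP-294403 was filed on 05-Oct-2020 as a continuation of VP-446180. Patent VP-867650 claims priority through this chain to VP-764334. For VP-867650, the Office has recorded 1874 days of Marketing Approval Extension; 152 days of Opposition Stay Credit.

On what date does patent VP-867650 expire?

2039-01-14

Earliest priority filing: 31 July 2018.
Base term: 31 July 2018 + 15 years → 31 July 2033.
Marketing Approval Extension: 1874 days claimed exceeds the 1841-day cap, so +1841 days → 15 August 2038.
Opposition Stay Credit: +152 days → 14 January 2039.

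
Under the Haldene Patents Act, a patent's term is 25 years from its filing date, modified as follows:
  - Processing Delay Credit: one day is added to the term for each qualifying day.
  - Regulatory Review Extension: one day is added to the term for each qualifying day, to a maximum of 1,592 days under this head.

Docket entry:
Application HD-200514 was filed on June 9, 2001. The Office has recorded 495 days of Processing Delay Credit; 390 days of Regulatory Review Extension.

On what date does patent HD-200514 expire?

Base term: filing date + 25 years → 9 June 2026.
Processing Delay Credit: +495 days → 17 October 2027.
Regulatory Review Extension: 390 days (within the 1592-day cap) → +390 days → 10 November 2028.

November 10, 2028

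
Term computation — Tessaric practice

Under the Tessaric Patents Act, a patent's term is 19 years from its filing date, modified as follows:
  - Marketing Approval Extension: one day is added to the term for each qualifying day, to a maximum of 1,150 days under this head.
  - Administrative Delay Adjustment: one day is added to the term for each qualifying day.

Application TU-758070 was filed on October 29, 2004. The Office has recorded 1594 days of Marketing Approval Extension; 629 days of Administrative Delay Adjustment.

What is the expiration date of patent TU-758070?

September 11, 2028

Base term: filing date + 19 years → 29 October 2023.
Marketing Approval Extension: 1594 days claimed exceeds the 1150-day cap, so +1150 days → 22 December 2026.
Administrative Delay Adjustment: +629 days → 11 September 2028.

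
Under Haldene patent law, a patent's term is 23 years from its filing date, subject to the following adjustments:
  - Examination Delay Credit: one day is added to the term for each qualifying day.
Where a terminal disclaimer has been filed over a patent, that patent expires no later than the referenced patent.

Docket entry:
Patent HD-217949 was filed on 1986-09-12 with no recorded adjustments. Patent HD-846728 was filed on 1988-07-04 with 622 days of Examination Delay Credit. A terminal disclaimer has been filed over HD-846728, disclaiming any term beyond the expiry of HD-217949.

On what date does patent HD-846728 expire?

Natural term of HD-846728:
  Base: filing + 23 years → 4 July 2011.
  Examination Delay Credit: +622 days → 17 March 2013.
Expiry of referenced patent HD-217949:
  Base: filing + 23 years → 12 September 2009.
Terminal disclaimer: HD-846728 expires on the earlier of 17 March 2013 and 12 September 2009.

September 12, 2009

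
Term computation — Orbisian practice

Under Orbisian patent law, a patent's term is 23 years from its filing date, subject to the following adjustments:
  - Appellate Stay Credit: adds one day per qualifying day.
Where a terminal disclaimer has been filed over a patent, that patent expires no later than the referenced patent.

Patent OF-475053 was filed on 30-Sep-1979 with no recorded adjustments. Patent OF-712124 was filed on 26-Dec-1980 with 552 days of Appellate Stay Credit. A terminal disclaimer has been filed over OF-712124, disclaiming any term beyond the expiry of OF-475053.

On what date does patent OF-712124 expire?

September 30, 2002

Natural term of OF-712124:
  Base: filing + 23 years → 26 December 2003.
  Appellate Stay Credit: +552 days → 30 June 2005.
Expiry of referenced patent OF-475053:
  Base: filing + 23 years → 30 September 2002.
Terminal disclaimer: OF-712124 expires on the earlier of 30 June 2005 and 30 September 2002.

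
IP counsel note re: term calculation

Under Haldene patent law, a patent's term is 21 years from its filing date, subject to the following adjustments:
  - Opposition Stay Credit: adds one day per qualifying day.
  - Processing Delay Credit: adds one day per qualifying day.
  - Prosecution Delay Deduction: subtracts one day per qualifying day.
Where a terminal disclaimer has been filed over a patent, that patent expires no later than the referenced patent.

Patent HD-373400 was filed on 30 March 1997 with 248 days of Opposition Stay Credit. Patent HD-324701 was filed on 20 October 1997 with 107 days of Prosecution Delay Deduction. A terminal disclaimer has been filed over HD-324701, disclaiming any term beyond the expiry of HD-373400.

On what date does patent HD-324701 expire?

Natural term of HD-324701:
  Base: filing + 21 years → 20 October 2018.
  Prosecution Delay Deduction: −107 days → 5 July 2018.
Expiry of referenced patent HD-373400:
  Base: filing + 21 years → 30 March 2018.
  Opposition Stay Credit: +248 days → 3 December 2018.
Terminal disclaimer: HD-324701 expires on the earlier of 5 July 2018 and 3 December 2018.

2018-07-05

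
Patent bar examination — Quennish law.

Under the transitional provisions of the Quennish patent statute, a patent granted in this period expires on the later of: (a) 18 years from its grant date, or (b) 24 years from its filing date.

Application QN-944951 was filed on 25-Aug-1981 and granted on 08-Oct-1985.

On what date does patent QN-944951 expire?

(a) grant + 18 years → 8 October 2003.
(b) filing + 24 years → 25 August 2005.
Later of the two: 25 August 2005.

2005-08-25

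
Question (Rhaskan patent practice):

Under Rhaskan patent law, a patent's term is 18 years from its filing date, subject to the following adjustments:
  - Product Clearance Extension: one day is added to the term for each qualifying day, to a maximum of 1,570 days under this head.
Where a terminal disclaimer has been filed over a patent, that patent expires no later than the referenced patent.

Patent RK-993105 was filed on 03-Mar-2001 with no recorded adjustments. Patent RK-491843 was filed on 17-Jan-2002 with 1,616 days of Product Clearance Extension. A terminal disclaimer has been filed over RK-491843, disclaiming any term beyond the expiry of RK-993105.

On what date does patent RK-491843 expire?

2019-03-03

Natural term of RK-491843:
  Base: filing + 18 years → 17 January 2020.
  Product Clearance Extension: 1616 days claimed exceeds the 1570-day cap, so +1570 days → 5 May 2024.
Expiry of referenced patent RK-993105:
  Base: filing + 18 years → 3 March 2019.
Terminal disclaimer: RK-491843 expires on the earlier of 5 May 2024 and 3 March 2019.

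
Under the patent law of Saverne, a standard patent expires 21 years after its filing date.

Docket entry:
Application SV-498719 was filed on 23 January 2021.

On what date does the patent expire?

January 23, 2042

Filing date + 21 years → 23 January 2042.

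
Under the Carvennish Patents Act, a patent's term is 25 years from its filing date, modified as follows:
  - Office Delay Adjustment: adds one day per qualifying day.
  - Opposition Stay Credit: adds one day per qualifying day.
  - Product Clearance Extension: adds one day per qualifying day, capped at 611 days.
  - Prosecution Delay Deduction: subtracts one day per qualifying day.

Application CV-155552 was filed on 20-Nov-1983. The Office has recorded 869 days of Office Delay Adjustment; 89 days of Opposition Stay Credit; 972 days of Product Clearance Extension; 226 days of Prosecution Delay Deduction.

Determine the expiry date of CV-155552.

Base term: filing date + 25 years → 20 November 2008.
Office Delay Adjustment: +869 days → 8 April 2011.
Opposition Stay Credit: +89 days → 6 July 2011.
Product Clearance Extension: 972 days claimed exceeds the 611-day cap, so +611 days → 8 March 2013.
Prosecution Delay Deduction: −226 days → 25 July 2012.

2012-07-25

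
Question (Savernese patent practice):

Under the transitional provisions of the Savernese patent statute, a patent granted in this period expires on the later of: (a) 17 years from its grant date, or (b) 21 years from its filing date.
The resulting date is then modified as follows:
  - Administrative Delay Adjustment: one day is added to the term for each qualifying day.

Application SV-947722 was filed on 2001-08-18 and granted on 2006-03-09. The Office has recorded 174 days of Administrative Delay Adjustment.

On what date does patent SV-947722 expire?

2023-08-30

(a) grant + 17 years → 9 March 2023.
(b) filing + 21 years → 18 August 2022.
Later of the two: 9 March 2023.
Administrative Delay Adjustment: +174 days → 30 August 2023.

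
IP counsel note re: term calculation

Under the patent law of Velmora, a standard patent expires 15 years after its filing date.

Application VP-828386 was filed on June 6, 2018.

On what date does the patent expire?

June 6, 2033

Filing date + 15 years → 6 June 2033.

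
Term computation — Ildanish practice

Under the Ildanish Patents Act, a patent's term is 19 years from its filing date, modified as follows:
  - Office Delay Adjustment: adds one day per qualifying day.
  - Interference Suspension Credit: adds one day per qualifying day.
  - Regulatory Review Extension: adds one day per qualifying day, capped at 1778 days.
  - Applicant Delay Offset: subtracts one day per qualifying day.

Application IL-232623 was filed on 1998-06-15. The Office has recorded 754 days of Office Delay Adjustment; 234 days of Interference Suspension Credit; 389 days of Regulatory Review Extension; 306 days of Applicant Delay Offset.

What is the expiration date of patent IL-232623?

Base term: filing date + 19 years → 15 June 2017.
Office Delay Adjustment: +754 days → 9 July 2019.
Interference Suspension Credit: +234 days → 28 February 2020.
Regulatory Review Extension: 389 days (within the 1778-day cap) → +389 days → 23 March 2021.
Applicant Delay Offset: −306 days → 21 May 2020.

2020-05-21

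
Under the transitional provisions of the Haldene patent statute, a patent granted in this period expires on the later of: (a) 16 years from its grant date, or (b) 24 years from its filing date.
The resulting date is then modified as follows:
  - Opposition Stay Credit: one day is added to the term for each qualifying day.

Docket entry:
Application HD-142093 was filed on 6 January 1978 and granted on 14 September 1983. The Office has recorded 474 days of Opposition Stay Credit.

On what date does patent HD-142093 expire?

(a) grant + 16 years → 14 September 1999.
(b) filing + 24 years → 6 January 2002.
Later of the two: 6 January 2002.
Opposition Stay Credit: +474 days → 25 April 2003.

2003-04-25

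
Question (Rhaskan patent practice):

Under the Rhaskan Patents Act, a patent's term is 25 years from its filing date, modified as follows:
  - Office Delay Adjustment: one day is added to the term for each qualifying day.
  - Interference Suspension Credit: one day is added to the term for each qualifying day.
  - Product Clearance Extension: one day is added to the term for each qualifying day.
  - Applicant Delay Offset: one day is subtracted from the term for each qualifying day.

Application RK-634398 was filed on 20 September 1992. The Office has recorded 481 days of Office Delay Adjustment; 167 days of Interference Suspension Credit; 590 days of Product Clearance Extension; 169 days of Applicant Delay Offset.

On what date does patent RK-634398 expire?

2020-08-24

Base term: filing date + 25 years → 20 September 2017.
Office Delay Adjustment: +481 days → 14 January 2019.
Interference Suspension Credit: +167 days → 30 June 2019.
Product Clearance Extension: +590 days → 9 February 2021.
Applicant Delay Offset: −169 days → 24 August 2020.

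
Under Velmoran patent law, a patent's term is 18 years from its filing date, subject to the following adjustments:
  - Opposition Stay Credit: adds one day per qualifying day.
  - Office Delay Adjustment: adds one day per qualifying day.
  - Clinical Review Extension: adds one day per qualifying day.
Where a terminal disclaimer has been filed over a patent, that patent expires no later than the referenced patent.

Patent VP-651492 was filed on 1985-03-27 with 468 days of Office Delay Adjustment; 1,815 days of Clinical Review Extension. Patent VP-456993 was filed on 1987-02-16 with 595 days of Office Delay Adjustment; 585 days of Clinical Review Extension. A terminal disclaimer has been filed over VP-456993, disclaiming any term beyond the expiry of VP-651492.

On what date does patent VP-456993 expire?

Natural term of VP-456993:
  Base: filing + 18 years → 16 February 2005.
  Office Delay Adjustment: +595 days → 4 October 2006.
  Clinical Review Extension: +585 days → 11 May 2008.
Expiry of referenced patent VP-651492:
  Base: filing + 18 years → 27 March 2003.
  Office Delay Adjustment: +468 days → 7 July 2004.
  Clinical Review Extension: +1815 days → 26 June 2009.
Terminal disclaimer: VP-456993 expires on the earlier of 11 May 2008 and 26 June 2009.

2008-05-11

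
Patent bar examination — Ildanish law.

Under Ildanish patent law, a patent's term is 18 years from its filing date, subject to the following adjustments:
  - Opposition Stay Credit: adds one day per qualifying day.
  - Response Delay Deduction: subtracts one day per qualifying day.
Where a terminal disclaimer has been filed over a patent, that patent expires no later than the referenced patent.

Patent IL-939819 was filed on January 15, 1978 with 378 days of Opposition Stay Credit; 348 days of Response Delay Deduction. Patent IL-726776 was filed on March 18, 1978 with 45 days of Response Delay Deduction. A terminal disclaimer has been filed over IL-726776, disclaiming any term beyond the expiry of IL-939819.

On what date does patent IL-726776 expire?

Natural term of IL-726776:
  Base: filing + 18 years → 18 March 1996.
  Response Delay Deduction: −45 days → 2 February 1996.
Expiry of referenced patent IL-939819:
  Base: filing + 18 years → 15 January 1996.
  Opposition Stay Credit: +378 days → 27 January 1997.
  Response Delay Deduction: −348 days → 14 February 1996.
Terminal disclaimer: IL-726776 expires on the earlier of 2 February 1996 and 14 February 1996.

February 2, 1996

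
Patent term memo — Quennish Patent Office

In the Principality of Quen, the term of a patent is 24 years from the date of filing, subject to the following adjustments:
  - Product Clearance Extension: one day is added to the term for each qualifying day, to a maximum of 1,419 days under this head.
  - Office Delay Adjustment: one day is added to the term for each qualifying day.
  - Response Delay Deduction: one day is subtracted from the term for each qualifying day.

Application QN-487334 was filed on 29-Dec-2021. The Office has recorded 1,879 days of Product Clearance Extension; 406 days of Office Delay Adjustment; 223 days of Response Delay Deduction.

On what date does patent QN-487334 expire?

Base term: filing date + 24 years → 29 December 2045.
Product Clearance Extension: 1879 days claimed exceeds the 1419-day cap, so +1419 days → 17 November 2049.
Office Delay Adjustment: +406 days → 28 December 2050.
Response Delay Deduction: −223 days → 19 May 2050.

2050-05-19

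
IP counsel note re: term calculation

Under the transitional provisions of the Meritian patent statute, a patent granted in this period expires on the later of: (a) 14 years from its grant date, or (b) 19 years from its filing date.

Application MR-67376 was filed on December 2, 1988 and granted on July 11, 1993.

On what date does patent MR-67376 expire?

2007-12-02

(a) grant + 14 years → 11 July 2007.
(b) filing + 19 years → 2 December 2007.
Later of the two: 2 December 2007.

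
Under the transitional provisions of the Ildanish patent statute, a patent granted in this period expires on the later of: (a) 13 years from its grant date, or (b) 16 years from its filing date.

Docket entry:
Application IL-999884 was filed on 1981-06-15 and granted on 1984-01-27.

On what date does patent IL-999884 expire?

1997-06-15

(a) grant + 13 years → 27 January 1997.
(b) filing + 16 years → 15 June 1997.
Later of the two: 15 June 1997.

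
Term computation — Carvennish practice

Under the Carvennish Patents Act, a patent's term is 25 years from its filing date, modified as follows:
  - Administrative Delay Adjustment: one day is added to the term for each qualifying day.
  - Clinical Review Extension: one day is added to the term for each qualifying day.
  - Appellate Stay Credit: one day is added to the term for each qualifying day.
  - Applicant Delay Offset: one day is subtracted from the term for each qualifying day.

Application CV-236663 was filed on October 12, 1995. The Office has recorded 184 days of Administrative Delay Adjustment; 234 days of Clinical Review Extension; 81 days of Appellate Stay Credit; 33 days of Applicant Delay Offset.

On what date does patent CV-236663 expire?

Base term: filing date + 25 years → 12 October 2020.
Administrative Delay Adjustment: +184 days → 14 April 2021.
Clinical Review Extension: +234 days → 4 December 2021.
Appellate Stay Credit: +81 days → 23 February 2022.
Applicant Delay Offset: −33 days → 21 January 2022.

2022-01-21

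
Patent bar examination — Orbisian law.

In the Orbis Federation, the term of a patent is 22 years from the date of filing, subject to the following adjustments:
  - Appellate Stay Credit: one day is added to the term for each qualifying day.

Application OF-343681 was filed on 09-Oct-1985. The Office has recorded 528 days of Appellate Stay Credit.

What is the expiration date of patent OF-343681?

2009-03-20

Base term: filing date + 22 years → 9 October 2007.
Appellate Stay Credit: +528 days → 20 March 2009.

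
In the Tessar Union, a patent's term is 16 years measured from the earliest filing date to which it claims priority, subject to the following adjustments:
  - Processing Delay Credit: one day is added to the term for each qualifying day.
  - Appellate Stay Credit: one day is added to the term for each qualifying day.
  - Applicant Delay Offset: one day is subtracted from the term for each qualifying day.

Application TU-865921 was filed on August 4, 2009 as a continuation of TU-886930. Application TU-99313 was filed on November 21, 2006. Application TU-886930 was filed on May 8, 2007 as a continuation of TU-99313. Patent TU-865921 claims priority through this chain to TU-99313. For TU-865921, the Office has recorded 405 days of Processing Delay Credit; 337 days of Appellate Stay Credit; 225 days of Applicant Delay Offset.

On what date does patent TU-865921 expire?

April 21, 2024

Earliest priority filing: 21 November 2006.
Base term: 21 November 2006 + 16 years → 21 November 2022.
Processing Delay Credit: +405 days → 31 December 2023.
Appellate Stay Credit: +337 days → 2 December 2024.
Applicant Delay Offset: −225 days → 21 April 2024.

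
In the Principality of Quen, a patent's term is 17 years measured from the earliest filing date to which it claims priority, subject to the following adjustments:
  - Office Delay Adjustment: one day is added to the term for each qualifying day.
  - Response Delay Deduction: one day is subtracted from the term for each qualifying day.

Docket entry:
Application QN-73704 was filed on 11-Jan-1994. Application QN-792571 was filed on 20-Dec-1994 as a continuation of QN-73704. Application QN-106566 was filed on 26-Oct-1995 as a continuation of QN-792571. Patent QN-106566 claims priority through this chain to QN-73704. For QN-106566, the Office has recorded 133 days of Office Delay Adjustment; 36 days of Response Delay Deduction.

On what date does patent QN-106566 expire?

Earliest priority filing: 11 January 1994.
Base term: 11 January 1994 + 17 years → 11 January 2011.
Office Delay Adjustment: +133 days → 24 May 2011.
Response Delay Deduction: −36 days → 18 April 2011.

2011-04-18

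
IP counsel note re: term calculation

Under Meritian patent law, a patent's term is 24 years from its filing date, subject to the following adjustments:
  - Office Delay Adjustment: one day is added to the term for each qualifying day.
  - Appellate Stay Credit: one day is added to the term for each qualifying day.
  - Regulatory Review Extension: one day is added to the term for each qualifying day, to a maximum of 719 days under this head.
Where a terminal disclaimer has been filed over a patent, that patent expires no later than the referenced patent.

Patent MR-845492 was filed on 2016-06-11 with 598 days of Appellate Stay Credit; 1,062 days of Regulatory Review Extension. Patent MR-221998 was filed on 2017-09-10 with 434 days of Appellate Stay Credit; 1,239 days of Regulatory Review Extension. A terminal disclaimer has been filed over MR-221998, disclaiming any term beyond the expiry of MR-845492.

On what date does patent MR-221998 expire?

2044-01-19

Natural term of MR-221998:
  Base: filing + 24 years → 10 September 2041.
  Appellate Stay Credit: +434 days → 18 November 2042.
  Regulatory Review Extension: 1239 days claimed exceeds the 719-day cap, so +719 days → 6 November 2044.
Expiry of referenced patent MR-845492:
  Base: filing + 24 years → 11 June 2040.
  Appellate Stay Credit: +598 days → 30 January 2042.
  Regulatory Review Extension: 1062 days claimed exceeds the 719-day cap, so +719 days → 19 January 2044.
Terminal disclaimer: MR-221998 expires on the earlier of 6 November 2044 and 19 January 2044.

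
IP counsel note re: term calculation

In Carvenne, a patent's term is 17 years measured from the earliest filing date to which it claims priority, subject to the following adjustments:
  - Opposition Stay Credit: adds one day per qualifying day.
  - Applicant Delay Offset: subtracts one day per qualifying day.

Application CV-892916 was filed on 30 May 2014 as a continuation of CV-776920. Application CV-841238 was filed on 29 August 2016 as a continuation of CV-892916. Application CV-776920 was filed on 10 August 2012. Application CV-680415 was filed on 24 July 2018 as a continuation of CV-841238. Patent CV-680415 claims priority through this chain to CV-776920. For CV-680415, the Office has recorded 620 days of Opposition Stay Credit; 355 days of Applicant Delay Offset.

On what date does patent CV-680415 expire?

Earliest priority filing: 10 August 2012.
Base term: 10 August 2012 + 17 years → 10 August 2029.
Opposition Stay Credit: +620 days → 22 April 2031.
Applicant Delay Offset: −355 days → 2 May 2030.

May 2, 2030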